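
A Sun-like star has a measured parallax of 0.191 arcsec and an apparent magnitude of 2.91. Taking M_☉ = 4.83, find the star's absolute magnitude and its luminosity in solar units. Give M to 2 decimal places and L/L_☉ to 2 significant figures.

d = 1/p = 1/0.191″ = 5.236 pc
M = m − 5 log₁₀ d + 5 = 2.91 − 5·0.7190 + 5 = 4.315
M − M_☉ = 4.315 − 4.83 = -0.515
L/L_☉ = 10^(−0.4 × -0.515) = 1.607

M ≈ 4.32; L/L_☉ ≈ 1.6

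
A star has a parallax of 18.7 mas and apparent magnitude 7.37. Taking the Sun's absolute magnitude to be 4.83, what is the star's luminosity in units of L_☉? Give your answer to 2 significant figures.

d = 1/p = 1000/18.7 mas = 53.48 pc
M = m − 5 log₁₀ d + 5 = 7.37 − 5·1.7282 + 5 = 3.729
M − M_☉ = 3.729 − 4.83 = -1.101
L/L_☉ = 10^(−0.4 × -1.101) = 2.756

L/L_☉ ≈ 2.8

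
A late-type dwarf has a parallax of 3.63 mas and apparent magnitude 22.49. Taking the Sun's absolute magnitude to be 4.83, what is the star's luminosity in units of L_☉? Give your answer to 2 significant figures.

d = 1/p = 1000/3.63 mas = 275.5 pc
M = m − 5 log₁₀ d + 5 = 22.49 − 5·2.4401 + 5 = 15.290
M − M_☉ = 15.290 − 4.83 = 10.460
L/L_☉ = 10^(−0.4 × 10.460) = 6.549×10^-5

L/L_☉ ≈ 6.5×10^-5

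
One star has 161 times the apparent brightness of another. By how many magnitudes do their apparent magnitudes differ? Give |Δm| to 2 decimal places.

|Δm| ≈ 5.52

Pogson: Δm = −2.5 log₁₀(ratio) = −2.5 log₁₀(161) = −2.5 × 2.2068 = -5.517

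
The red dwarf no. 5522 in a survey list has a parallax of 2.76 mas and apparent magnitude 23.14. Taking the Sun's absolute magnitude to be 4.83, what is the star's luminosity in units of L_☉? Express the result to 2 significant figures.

d = 1/p = 1000/2.76 mas = 362.3 pc
M = m − 5 log₁₀ d + 5 = 23.14 − 5·2.5591 + 5 = 15.345
M − M_☉ = 15.345 − 4.83 = 10.515
L/L_☉ = 10^(−0.4 × 10.515) = 6.226×10^-5

L/L_☉ ≈ 6.2×10^-5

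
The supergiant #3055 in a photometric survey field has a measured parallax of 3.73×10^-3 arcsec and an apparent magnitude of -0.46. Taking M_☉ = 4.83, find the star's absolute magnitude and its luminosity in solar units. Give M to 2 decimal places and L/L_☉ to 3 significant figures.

M ≈ -7.60; L/L_☉ ≈ 93900

d = 1/p = 1/3.73×10^-3″ = 268.1 pc
M = m − 5 log₁₀ d + 5 = -0.46 − 5·2.4283 + 5 = -7.601
M − M_☉ = -7.601 − 4.83 = -12.431
L/L_☉ = 10^(−0.4 × -12.431) = 93880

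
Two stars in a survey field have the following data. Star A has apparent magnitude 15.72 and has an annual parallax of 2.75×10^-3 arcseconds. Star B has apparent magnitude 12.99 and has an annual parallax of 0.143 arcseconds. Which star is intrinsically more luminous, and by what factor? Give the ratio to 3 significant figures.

Star A: d = 1/p = 1/2.75×10^-3″ = 363.6 pc
Star A: M = m − 5 log₁₀ d + 5 = 15.72 − 5·2.5607 + 5 = 7.917
Star B: d = 1/p = 1/0.143″ = 6.993 pc
Star B: M = m − 5 log₁₀ d + 5 = 12.99 − 5·0.8447 + 5 = 13.767
ΔM = M_A − M_B = 7.917 − (13.767) = -5.850; smaller M is more luminous → Star A.
L ratio = 10^(0.4 |ΔM|) = 10^2.340 = 218.8

Star A is more luminous, by a factor of 219.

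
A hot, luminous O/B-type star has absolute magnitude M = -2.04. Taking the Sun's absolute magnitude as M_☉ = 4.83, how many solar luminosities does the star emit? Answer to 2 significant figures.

M − M_☉ = -2.04 − 4.83 = -6.870
L/L_☉ = 10^(−0.4 (M − M_☉)) = 10^2.748 = 559.8

L/L_☉ ≈ 560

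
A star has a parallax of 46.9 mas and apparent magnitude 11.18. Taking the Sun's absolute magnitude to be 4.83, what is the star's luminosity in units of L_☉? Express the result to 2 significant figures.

d = 1/p = 1000/46.9 mas = 21.32 pc
M = m − 5 log₁₀ d + 5 = 11.18 − 5·1.3288 + 5 = 9.536
M − M_☉ = 9.536 − 4.83 = 4.706
L/L_☉ = 10^(−0.4 × 4.706) = 0.01311

L/L_☉ ≈ 0.013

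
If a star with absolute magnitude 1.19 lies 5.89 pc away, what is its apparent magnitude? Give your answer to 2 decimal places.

m = M + 5 log₁₀ d − 5 = 1.19 + 5·0.7701 − 5 = 0.041

m ≈ 0.04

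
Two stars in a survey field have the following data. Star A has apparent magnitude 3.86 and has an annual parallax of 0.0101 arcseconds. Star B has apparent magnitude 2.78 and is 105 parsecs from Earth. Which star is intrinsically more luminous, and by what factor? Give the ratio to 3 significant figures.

Star B is more luminous, by a factor of 3.04.

Star A: d = 1/p = 1/0.0101″ = 99.01 pc
Star A: M = m − 5 log₁₀ d + 5 = 3.86 − 5·1.9957 + 5 = -1.118
Star B: M = m − 5 log₁₀ d + 5 = 2.78 − 5·2.0212 + 5 = -2.326
ΔM = M_A − M_B = -1.118 − (-2.326) = 1.208; smaller M is more luminous → Star B.
L ratio = 10^(0.4 |ΔM|) = 10^0.483 = 3.041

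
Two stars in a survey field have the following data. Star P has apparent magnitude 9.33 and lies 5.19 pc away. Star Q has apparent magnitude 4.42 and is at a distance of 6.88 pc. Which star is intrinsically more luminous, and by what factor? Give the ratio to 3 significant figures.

Star P: M = m − 5 log₁₀ d + 5 = 9.33 − 5·0.7152 + 5 = 10.754
Star Q: M = m − 5 log₁₀ d + 5 = 4.42 − 5·0.8376 + 5 = 5.232
ΔM = M_P − M_Q = 10.754 − (5.232) = 5.522; smaller M is more luminous → Star Q.
L ratio = 10^(0.4 |ΔM|) = 10^2.209 = 161.7

Star Q is more luminous, by a factor of 162.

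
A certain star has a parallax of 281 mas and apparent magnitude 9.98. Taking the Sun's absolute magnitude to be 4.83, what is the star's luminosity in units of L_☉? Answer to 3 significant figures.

d = 1/p = 1000/281 mas = 3.559 pc
M = m − 5 log₁₀ d + 5 = 9.98 − 5·0.5513 + 5 = 12.224
M − M_☉ = 12.224 − 4.83 = 7.394
L/L_☉ = 10^(−0.4 × 7.394) = 1.103×10^-3

L/L_☉ ≈ 1.10×10^-3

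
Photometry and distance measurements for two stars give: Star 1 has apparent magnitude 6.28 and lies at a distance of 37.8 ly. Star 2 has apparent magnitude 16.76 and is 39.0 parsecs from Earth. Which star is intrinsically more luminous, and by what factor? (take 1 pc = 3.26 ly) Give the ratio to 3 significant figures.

Star 1 is more luminous, by a factor of 1380.

Star 1: d = 37.8 ly / 3.26 = 11.60 pc
Star 1: M = m − 5 log₁₀ d + 5 = 6.28 − 5·1.0643 + 5 = 5.959
Star 2: M = m − 5 log₁₀ d + 5 = 16.76 − 5·1.5911 + 5 = 13.805
ΔM = M_1 − M_2 = 5.959 − (13.805) = -7.846; smaller M is more luminous → Star 1.
L ratio = 10^(0.4 |ΔM|) = 10^3.138 = 1375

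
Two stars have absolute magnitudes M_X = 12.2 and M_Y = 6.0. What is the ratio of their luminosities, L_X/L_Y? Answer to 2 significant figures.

L_X/L_Y ≈ 3.3×10^-3

ΔM = M_X − M_Y = 6.2
L_X/L_Y = 10^(−0.4 ΔM) = 10^-2.480 = 3.311×10^-3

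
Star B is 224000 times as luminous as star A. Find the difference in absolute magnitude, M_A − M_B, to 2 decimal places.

M_A − M_B ≈ 13.38

Pogson: ΔM = −2.5 log₁₀(ratio) = −2.5 log₁₀(224000) = −2.5 × 5.3502 = -13.376
Star B is brighter so has the smaller magnitude: M_A − M_B is positive.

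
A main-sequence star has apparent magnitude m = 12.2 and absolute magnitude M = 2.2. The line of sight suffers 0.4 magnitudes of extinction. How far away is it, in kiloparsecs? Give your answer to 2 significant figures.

d ≈ 0.83 kpc

m − M = 5 log₁₀(d/10 pc) + A  ⇒  12.2 − (2.2) − 0.4 = 5 log₁₀(d/10)
9.600 = 5 log₁₀(d/10)
log₁₀ d = (m − M − A)/5 + 1 = 2.9200
d = 10^2.9200 = 831.8 pc
= 0.8318 kpc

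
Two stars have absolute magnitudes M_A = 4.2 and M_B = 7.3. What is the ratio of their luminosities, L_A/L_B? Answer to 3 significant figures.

ΔM = M_A − M_B = -3.1
L_A/L_B = 10^(−0.4 ΔM) = 10^1.240 = 17.38

L_A/L_B ≈ 17.4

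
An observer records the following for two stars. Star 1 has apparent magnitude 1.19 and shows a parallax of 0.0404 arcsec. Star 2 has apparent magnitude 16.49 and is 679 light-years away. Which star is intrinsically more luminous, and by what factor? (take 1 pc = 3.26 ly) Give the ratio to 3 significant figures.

Star 1 is more luminous, by a factor of 18600.

Star 1: d = 1/p = 1/0.0404″ = 24.75 pc
Star 1: M = m − 5 log₁₀ d + 5 = 1.19 − 5·1.3936 + 5 = -0.778
Star 2: d = 679 ly / 3.26 = 208.3 pc
Star 2: M = m − 5 log₁₀ d + 5 = 16.49 − 5·2.3187 + 5 = 9.897
ΔM = M_1 − M_2 = -0.778 − (9.897) = -10.675; smaller M is more luminous → Star 1.
L ratio = 10^(0.4 |ΔM|) = 10^4.270 = 18620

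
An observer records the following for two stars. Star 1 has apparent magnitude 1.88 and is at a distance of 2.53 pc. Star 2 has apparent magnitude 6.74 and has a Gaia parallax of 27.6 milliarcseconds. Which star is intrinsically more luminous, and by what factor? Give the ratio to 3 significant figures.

Star 2 is more luminous, by a factor of 2.33.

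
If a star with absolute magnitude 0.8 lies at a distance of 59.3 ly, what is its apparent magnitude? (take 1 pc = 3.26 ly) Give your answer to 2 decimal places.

m ≈ 2.10

d = 59.3 ly / 3.26 = 18.19 pc
m = M + 5 log₁₀ d − 5 = 0.8 + 5·1.2598 − 5 = 2.099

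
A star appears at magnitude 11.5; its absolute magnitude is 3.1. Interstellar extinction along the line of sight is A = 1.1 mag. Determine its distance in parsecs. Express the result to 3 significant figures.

d ≈ 288 pc

m − M = 5 log₁₀(d/10 pc) + A  ⇒  11.5 − (3.1) − 1.1 = 5 log₁₀(d/10)
7.300 = 5 log₁₀(d/10)
log₁₀ d = (m − M − A)/5 + 1 = 2.4600
d = 10^2.4600 = 288.4 pc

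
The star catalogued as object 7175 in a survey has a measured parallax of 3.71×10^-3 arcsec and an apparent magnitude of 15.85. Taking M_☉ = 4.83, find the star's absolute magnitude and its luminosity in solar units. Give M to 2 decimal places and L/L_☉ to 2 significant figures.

M ≈ 8.70; L/L_☉ ≈ 0.028

d = 1/p = 1/3.71×10^-3″ = 269.5 pc
M = m − 5 log₁₀ d + 5 = 15.85 − 5·2.4306 + 5 = 8.697
M − M_☉ = 8.697 − 4.83 = 3.867
L/L_☉ = 10^(−0.4 × 3.867) = 0.02840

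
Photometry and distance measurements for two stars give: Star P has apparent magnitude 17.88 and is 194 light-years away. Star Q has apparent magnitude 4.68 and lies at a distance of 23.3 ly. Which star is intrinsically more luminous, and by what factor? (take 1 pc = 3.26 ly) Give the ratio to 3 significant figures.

Star Q is more luminous, by a factor of 2750.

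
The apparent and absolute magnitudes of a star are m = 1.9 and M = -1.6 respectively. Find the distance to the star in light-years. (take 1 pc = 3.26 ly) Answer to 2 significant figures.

d ≈ 160 ly

Distance modulus: m − M = 1.9 − (-1.6) = 3.500
m − M = 5 log₁₀ d − 5
log₁₀ d = (m − M)/5 + 1 = 1.7000
d = 10^1.7000 = 50.12 pc
= 163.4 ly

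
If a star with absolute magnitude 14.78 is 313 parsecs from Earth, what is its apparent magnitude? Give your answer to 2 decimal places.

m ≈ 22.26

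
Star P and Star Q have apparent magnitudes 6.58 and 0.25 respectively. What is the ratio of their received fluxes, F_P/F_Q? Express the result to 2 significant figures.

Δm = 6.58 − (0.25) = 6.33
Flux ratio = 10^(−0.4 Δm) = 10^(−0.4 × 6.33) = 10^-2.532 = 2.938×10^-3

F_P/F_Q ≈ 2.9×10^-3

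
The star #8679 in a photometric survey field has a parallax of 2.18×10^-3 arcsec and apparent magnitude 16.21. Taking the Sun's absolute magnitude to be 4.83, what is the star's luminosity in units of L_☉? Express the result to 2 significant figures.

L/L_☉ ≈ 0.059

d = 1/p = 1/2.18×10^-3″ = 458.7 pc
M = m − 5 log₁₀ d + 5 = 16.21 − 5·2.6615 + 5 = 7.902
M − M_☉ = 7.902 − 4.83 = 3.072
L/L_☉ = 10^(−0.4 × 3.072) = 0.05903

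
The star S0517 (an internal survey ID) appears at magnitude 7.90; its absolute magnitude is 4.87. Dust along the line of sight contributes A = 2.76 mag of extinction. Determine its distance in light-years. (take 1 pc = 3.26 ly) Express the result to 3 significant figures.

d ≈ 36.9 ly

m − M = 5 log₁₀(d/10 pc) + A  ⇒  7.90 − (4.87) − 2.76 = 5 log₁₀(d/10)
0.270 = 5 log₁₀(d/10)
log₁₀ d = (m − M − A)/5 + 1 = 1.0540
d = 10^1.0540 = 11.32 pc
= 36.92 ly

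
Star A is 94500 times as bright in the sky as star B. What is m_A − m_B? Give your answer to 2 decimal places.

Pogson: Δm = −2.5 log₁₀(ratio) = −2.5 log₁₀(94500) = −2.5 × 4.9754 = -12.439
Star A is brighter, so it has the smaller magnitude: the difference is negative.

m_A − m_B ≈ -12.44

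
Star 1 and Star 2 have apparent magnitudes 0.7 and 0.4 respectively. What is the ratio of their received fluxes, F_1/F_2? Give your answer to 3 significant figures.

F_1/F_2 ≈ 0.759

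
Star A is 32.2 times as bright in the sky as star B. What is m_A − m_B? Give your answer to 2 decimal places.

Pogson: Δm = −2.5 log₁₀(ratio) = −2.5 log₁₀(32.2) = −2.5 × 1.5079 = -3.770
Star A is brighter, so it has the smaller magnitude: the difference is negative.

m_A − m_B ≈ -3.77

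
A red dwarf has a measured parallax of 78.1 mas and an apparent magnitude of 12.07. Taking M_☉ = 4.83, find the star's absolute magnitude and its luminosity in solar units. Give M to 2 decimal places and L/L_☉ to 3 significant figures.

d = 1/p = 1000/78.1 mas = 12.80 pc
M = m − 5 log₁₀ d + 5 = 12.07 − 5·1.1073 + 5 = 11.533
M − M_☉ = 11.533 − 4.83 = 6.703
L/L_☉ = 10^(−0.4 × 6.703) = 2.083×10^-3

M ≈ 11.53; L/L_☉ ≈ 2.08×10^-3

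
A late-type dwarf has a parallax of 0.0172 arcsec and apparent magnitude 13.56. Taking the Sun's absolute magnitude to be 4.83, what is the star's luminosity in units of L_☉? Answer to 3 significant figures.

L/L_☉ ≈ 0.0109

d = 1/p = 1/0.0172″ = 58.14 pc
M = m − 5 log₁₀ d + 5 = 13.56 − 5·1.7645 + 5 = 9.738
M − M_☉ = 9.738 − 4.83 = 4.908
L/L_☉ = 10^(−0.4 × 4.908) = 0.01089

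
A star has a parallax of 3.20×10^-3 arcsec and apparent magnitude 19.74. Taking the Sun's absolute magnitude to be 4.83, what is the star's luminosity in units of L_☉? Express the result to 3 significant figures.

L/L_☉ ≈ 1.06×10^-3

d = 1/p = 1/3.20×10^-3″ = 312.5 pc
M = m − 5 log₁₀ d + 5 = 19.74 − 5·2.4949 + 5 = 12.266
M − M_☉ = 12.266 − 4.83 = 7.436
L/L_☉ = 10^(−0.4 × 7.436) = 1.061×10^-3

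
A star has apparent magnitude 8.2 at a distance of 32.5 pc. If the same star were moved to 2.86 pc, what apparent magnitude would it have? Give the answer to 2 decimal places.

m ≈ 2.92

Flux ∝ 1/d², so Δm = 5 log₁₀(d₂/d₁) = 5 log₁₀(2.86/32.5) = -5.278
m₂ = m₁ + Δm = 8.2 + (-5.278) = 2.922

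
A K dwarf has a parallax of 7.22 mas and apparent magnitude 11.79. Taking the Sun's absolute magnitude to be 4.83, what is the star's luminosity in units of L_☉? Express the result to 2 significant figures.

L/L_☉ ≈ 0.32

d = 1/p = 1000/7.22 mas = 138.5 pc
M = m − 5 log₁₀ d + 5 = 11.79 − 5·2.1415 + 5 = 6.083
M − M_☉ = 6.083 − 4.83 = 1.253
L/L_☉ = 10^(−0.4 × 1.253) = 0.3154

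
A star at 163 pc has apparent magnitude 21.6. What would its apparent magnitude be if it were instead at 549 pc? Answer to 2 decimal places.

Flux ∝ 1/d², so Δm = 5 log₁₀(d₂/d₁) = 5 log₁₀(549/163) = 2.637
m₂ = m₁ + Δm = 21.6 + (2.637) = 24.237

m ≈ 24.24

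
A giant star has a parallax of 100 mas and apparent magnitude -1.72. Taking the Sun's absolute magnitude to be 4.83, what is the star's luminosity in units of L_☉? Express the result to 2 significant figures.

L/L_☉ ≈ 420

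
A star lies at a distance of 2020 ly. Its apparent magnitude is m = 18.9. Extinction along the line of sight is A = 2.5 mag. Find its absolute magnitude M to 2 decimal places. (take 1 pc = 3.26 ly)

d = 2020 ly / 3.26 = 619.6 pc
5 log₁₀(d/10 pc) = 5 log₁₀(619.6) − 5 = 8.961
M = m − 5 log₁₀(d/10) − A = 18.9 − 8.961 − 2.5 = 7.439

M ≈ 7.44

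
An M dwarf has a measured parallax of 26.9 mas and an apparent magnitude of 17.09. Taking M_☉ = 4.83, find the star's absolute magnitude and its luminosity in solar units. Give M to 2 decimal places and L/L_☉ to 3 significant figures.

M ≈ 14.24; L/L_☉ ≈ 1.72×10^-4

d = 1/p = 1000/26.9 mas = 37.17 pc
M = m − 5 log₁₀ d + 5 = 17.09 − 5·1.5702 + 5 = 14.239
M − M_☉ = 14.239 − 4.83 = 9.409
L/L_☉ = 10^(−0.4 × 9.409) = 1.724×10^-4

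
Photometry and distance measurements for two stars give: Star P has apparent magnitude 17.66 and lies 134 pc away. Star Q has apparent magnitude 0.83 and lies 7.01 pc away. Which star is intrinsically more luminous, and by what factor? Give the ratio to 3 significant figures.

Star P: M = m − 5 log₁₀ d + 5 = 17.66 − 5·2.1271 + 5 = 12.024
Star Q: M = m − 5 log₁₀ d + 5 = 0.83 − 5·0.8457 + 5 = 1.601
ΔM = M_P − M_Q = 12.024 − (1.601) = 10.423; smaller M is more luminous → Star Q.
L ratio = 10^(0.4 |ΔM|) = 10^4.169 = 14760

Star Q is more luminous, by a factor of 14800.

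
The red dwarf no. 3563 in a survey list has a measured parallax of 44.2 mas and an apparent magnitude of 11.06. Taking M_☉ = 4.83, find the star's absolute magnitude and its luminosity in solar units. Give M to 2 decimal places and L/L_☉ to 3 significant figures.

M ≈ 9.29; L/L_☉ ≈ 0.0165

d = 1/p = 1000/44.2 mas = 22.62 pc
M = m − 5 log₁₀ d + 5 = 11.06 − 5·1.3546 + 5 = 9.287
M − M_☉ = 9.287 − 4.83 = 4.457
L/L_☉ = 10^(−0.4 × 4.457) = 0.01649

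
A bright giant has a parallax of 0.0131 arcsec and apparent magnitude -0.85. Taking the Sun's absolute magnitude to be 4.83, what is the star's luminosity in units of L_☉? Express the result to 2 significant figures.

L/L_☉ ≈ 11000

d = 1/p = 1/0.0131″ = 76.34 pc
M = m − 5 log₁₀ d + 5 = -0.85 − 5·1.8827 + 5 = -5.264
M − M_☉ = -5.264 − 4.83 = -10.094
L/L_☉ = 10^(−0.4 × -10.094) = 10900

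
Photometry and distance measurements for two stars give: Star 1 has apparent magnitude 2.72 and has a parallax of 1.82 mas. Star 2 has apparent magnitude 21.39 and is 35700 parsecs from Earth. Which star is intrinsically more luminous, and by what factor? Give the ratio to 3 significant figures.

Star 1 is more luminous, by a factor of 6960.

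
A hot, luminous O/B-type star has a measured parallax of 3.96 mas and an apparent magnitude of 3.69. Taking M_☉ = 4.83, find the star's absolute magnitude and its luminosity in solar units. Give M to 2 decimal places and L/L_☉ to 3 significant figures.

M ≈ -3.32; L/L_☉ ≈ 1820

d = 1/p = 1000/3.96 mas = 252.5 pc
M = m − 5 log₁₀ d + 5 = 3.69 − 5·2.4023 + 5 = -3.322
M − M_☉ = -3.322 − 4.83 = -8.152
L/L_☉ = 10^(−0.4 × -8.152) = 1822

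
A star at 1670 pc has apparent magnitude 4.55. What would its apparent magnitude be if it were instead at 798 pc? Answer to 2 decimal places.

Flux ∝ 1/d², so Δm = 5 log₁₀(d₂/d₁) = 5 log₁₀(798/1670) = -1.604
m₂ = m₁ + Δm = 4.55 + (-1.604) = 2.946

m ≈ 2.95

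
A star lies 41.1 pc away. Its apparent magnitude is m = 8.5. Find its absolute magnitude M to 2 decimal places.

M ≈ 5.43

5 log₁₀(d/10 pc) = 5 log₁₀(41.10) − 5 = 3.069
M = m − 5 log₁₀(d/10) = 8.5 − 3.069 = 5.431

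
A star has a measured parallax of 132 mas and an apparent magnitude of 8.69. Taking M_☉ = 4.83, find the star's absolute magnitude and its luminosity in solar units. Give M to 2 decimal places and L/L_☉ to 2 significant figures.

d = 1/p = 1000/132 mas = 7.576 pc
M = m − 5 log₁₀ d + 5 = 8.69 − 5·0.8794 + 5 = 9.293
M − M_☉ = 9.293 − 4.83 = 4.463
L/L_☉ = 10^(−0.4 × 4.463) = 0.01640

M ≈ 9.29; L/L_☉ ≈ 0.016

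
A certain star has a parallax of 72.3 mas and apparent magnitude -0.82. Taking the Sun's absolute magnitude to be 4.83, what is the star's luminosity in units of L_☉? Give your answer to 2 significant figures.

d = 1/p = 1000/72.3 mas = 13.83 pc
M = m − 5 log₁₀ d + 5 = -0.82 − 5·1.1409 + 5 = -1.524
M − M_☉ = -1.524 − 4.83 = -6.354
L/L_☉ = 10^(−0.4 × -6.354) = 348.1

L/L_☉ ≈ 350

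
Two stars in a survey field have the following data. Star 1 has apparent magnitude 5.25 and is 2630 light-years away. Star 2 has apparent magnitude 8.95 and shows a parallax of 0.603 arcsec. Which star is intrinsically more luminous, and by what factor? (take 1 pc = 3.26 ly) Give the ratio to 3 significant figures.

Star 1: d = 2630 ly / 3.26 = 806.7 pc
Star 1: M = m − 5 log₁₀ d + 5 = 5.25 − 5·2.9067 + 5 = -4.284
Star 2: d = 1/p = 1/0.603″ = 1.658 pc
Star 2: M = m − 5 log₁₀ d + 5 = 8.95 − 5·0.2197 + 5 = 12.852
ΔM = M_1 − M_2 = -4.284 − (12.852) = -17.135; smaller M is more luminous → Star 1.
L ratio = 10^(0.4 |ΔM|) = 10^6.854 = 7.147×10^6

Star 1 is more luminous, by a factor of 7.15×10^6.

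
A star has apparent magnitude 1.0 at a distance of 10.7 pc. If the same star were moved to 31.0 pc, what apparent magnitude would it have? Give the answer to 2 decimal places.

Flux ∝ 1/d², so Δm = 5 log₁₀(d₂/d₁) = 5 log₁₀(31.0/10.7) = 2.310
m₂ = m₁ + Δm = 1.0 + (2.310) = 3.310

m ≈ 3.31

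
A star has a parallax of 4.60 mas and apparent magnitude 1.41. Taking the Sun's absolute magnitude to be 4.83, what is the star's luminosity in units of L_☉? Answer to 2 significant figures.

L/L_☉ ≈ 11000

d = 1/p = 1000/4.60 mas = 217.4 pc
M = m − 5 log₁₀ d + 5 = 1.41 − 5·2.3372 + 5 = -5.276
M − M_☉ = -5.276 − 4.83 = -10.106
L/L_☉ = 10^(−0.4 × -10.106) = 11030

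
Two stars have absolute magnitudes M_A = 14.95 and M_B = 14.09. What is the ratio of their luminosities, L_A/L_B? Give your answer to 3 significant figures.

L_A/L_B ≈ 0.453

ΔM = M_A − M_B = 0.86
L_A/L_B = 10^(−0.4 ΔM) = 10^-0.344 = 0.4529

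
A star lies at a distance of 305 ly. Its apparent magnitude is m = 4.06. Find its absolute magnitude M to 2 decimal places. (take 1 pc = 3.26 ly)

d = 305 ly / 3.26 = 93.56 pc
5 log₁₀(d/10 pc) = 5 log₁₀(93.56) − 5 = 4.855
M = m − 5 log₁₀(d/10) = 4.06 − 4.855 = -0.795

M ≈ -0.80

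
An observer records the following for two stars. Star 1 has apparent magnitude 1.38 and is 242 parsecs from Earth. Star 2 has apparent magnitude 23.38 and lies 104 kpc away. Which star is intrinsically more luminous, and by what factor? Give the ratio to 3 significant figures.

Star 1: M = m − 5 log₁₀ d + 5 = 1.38 − 5·2.3838 + 5 = -5.539
Star 2: d = 104 kpc = 104000 pc
Star 2: M = m − 5 log₁₀ d + 5 = 23.38 − 5·5.0170 + 5 = 3.295
ΔM = M_1 − M_2 = -5.539 − (3.295) = -8.834; smaller M is more luminous → Star 1.
L ratio = 10^(0.4 |ΔM|) = 10^3.534 = 3416

Star 1 is more luminous, by a factor of 3420.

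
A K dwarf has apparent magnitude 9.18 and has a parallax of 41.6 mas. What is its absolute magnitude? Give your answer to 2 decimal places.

M ≈ 7.28

p = 41.6 mas = 0.0416″ → d = 1/p = 24.04 pc
5 log₁₀(d/10 pc) = 5 log₁₀(24.04) − 5 = 1.905
M = m − 5 log₁₀(d/10) = 9.18 − 1.905 = 7.275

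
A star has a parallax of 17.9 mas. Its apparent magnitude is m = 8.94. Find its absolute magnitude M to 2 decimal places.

p = 17.9 mas = 0.0179″ → d = 1/p = 55.87 pc
5 log₁₀(d/10 pc) = 5 log₁₀(55.87) − 5 = 3.736
M = m − 5 log₁₀(d/10) = 8.94 − 3.736 = 5.204

M ≈ 5.20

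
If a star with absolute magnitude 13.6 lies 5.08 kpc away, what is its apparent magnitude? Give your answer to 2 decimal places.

m ≈ 27.13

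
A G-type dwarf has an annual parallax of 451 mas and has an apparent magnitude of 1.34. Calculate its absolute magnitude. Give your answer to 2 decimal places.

p = 451 mas = 0.451″ → d = 1/p = 2.217 pc
5 log₁₀(d/10 pc) = 5 log₁₀(2.217) − 5 = -3.271
M = m − 5 log₁₀(d/10) = 1.34 + 3.271 = 4.611

M ≈ 4.61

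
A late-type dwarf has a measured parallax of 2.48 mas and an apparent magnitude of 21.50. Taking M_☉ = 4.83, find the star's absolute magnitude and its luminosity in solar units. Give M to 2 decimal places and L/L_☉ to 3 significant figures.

d = 1/p = 1000/2.48 mas = 403.2 pc
M = m − 5 log₁₀ d + 5 = 21.50 − 5·2.6055 + 5 = 13.472
M − M_☉ = 13.472 − 4.83 = 8.642
L/L_☉ = 10^(−0.4 × 8.642) = 3.492×10^-4

M ≈ 13.47; L/L_☉ ≈ 3.49×10^-4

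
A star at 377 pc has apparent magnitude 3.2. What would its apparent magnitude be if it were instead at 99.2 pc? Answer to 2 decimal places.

Flux ∝ 1/d², so Δm = 5 log₁₀(d₂/d₁) = 5 log₁₀(99.2/377) = -2.899
m₂ = m₁ + Δm = 3.2 + (-2.899) = 0.301

m ≈ 0.30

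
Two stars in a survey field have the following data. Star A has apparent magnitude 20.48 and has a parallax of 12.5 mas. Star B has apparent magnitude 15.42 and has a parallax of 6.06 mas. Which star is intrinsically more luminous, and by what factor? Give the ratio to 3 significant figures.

Star A: p = 12.5 mas = 0.0125″ → d = 1/p = 80.00 pc
Star A: M = m − 5 log₁₀ d + 5 = 20.48 − 5·1.9031 + 5 = 15.965
Star B: p = 6.06 mas = 6.06×10^-3″ → d = 1/p = 165.0 pc
Star B: M = m − 5 log₁₀ d + 5 = 15.42 − 5·2.2175 + 5 = 9.332
ΔM = M_A − M_B = 15.965 − (9.332) = 6.632; smaller M is more luminous → Star B.
L ratio = 10^(0.4 |ΔM|) = 10^2.653 = 449.7

Star B is more luminous, by a factor of 450.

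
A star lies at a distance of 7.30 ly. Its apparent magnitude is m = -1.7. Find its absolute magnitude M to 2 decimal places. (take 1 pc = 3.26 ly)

d = 7.30 ly / 3.26 = 2.239 pc
5 log₁₀(d/10 pc) = 5 log₁₀(2.239) − 5 = -3.249
M = m − 5 log₁₀(d/10) = -1.7 + 3.249 = 1.549

M ≈ 1.55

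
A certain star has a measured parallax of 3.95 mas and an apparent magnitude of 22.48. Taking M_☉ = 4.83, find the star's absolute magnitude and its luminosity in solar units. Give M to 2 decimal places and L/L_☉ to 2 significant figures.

d = 1/p = 1000/3.95 mas = 253.2 pc
M = m − 5 log₁₀ d + 5 = 22.48 − 5·2.4034 + 5 = 15.463
M − M_☉ = 15.463 − 4.83 = 10.633
L/L_☉ = 10^(−0.4 × 10.633) = 5.582×10^-5

M ≈ 15.46; L/L_☉ ≈ 5.6×10^-5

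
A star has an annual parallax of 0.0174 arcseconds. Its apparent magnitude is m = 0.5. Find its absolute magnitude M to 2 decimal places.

d = 1/p = 1/0.0174″ = 57.47 pc
5 log₁₀(d/10 pc) = 5 log₁₀(57.47) − 5 = 3.797
M = m − 5 log₁₀(d/10) = 0.5 − 3.797 = -3.297

M ≈ -3.30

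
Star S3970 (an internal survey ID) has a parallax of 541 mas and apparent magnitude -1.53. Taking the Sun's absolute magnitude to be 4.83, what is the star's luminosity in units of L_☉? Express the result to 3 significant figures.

L/L_☉ ≈ 12.0

d = 1/p = 1000/541 mas = 1.848 pc
M = m − 5 log₁₀ d + 5 = -1.53 − 5·0.2668 + 5 = 2.136
M − M_☉ = 2.136 − 4.83 = -2.694
L/L_☉ = 10^(−0.4 × -2.694) = 11.96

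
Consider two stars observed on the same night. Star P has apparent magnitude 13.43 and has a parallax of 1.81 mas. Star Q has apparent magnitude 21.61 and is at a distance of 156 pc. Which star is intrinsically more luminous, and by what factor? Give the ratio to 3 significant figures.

Star P: p = 1.81 mas = 1.81×10^-3″ → d = 1/p = 552.5 pc
Star P: M = m − 5 log₁₀ d + 5 = 13.43 − 5·2.7423 + 5 = 4.718
Star Q: M = m − 5 log₁₀ d + 5 = 21.61 − 5·2.1931 + 5 = 15.644
ΔM = M_P − M_Q = 4.718 − (15.644) = -10.926; smaller M is more luminous → Star P.
L ratio = 10^(0.4 |ΔM|) = 10^4.370 = 23460

Star P is more luminous, by a factor of 23500.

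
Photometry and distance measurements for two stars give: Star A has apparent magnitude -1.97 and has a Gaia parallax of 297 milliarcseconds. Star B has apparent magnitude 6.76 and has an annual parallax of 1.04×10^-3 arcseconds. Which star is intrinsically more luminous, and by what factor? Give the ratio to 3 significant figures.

Star B is more luminous, by a factor of 26.3.

Star A: p = 297 mas = 0.297″ → d = 1/p = 3.367 pc
Star A: M = m − 5 log₁₀ d + 5 = -1.97 − 5·0.5272 + 5 = 0.394
Star B: d = 1/p = 1/1.04×10^-3″ = 961.5 pc
Star B: M = m − 5 log₁₀ d + 5 = 6.76 − 5·2.9830 + 5 = -3.155
ΔM = M_A − M_B = 0.394 − (-3.155) = 3.549; smaller M is more luminous → Star B.
L ratio = 10^(0.4 |ΔM|) = 10^1.419 = 26.27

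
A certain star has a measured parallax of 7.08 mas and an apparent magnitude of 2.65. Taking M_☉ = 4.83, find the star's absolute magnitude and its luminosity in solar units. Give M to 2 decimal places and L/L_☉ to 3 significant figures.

M ≈ -3.10; L/L_☉ ≈ 1490

d = 1/p = 1000/7.08 mas = 141.2 pc
M = m − 5 log₁₀ d + 5 = 2.65 − 5·2.1500 + 5 = -3.100
M − M_☉ = -3.100 − 4.83 = -7.930
L/L_☉ = 10^(−0.4 × -7.930) = 1486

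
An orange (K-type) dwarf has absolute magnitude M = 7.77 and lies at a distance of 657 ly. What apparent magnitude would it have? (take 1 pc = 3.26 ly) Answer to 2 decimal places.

m ≈ 14.29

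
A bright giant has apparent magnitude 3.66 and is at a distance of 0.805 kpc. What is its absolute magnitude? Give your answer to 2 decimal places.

d = 0.805 kpc = 805.0 pc
5 log₁₀(d/10 pc) = 5 log₁₀(805.0) − 5 = 9.529
M = m − 5 log₁₀(d/10) = 3.66 − 9.529 = -5.869

M ≈ -5.87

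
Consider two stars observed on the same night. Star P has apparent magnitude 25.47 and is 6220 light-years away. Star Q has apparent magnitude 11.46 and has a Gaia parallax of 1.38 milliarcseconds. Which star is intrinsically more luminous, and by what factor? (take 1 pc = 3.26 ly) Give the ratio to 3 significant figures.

Star P: d = 6220 ly / 3.26 = 1908 pc
Star P: M = m − 5 log₁₀ d + 5 = 25.47 − 5·3.2806 + 5 = 14.067
Star Q: p = 1.38 mas = 1.38×10^-3″ → d = 1/p = 724.6 pc
Star Q: M = m − 5 log₁₀ d + 5 = 11.46 − 5·2.8601 + 5 = 2.159
ΔM = M_P − M_Q = 14.067 − (2.159) = 11.908; smaller M is more luminous → Star Q.
L ratio = 10^(0.4 |ΔM|) = 10^4.763 = 57960

Star Q is more luminous, by a factor of 58000.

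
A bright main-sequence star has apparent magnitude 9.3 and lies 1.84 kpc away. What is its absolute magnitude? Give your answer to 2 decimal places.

M ≈ -2.02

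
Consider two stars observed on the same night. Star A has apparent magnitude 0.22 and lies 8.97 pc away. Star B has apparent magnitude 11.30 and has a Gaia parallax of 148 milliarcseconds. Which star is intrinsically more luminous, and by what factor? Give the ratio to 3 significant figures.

Star A is more luminous, by a factor of 47700.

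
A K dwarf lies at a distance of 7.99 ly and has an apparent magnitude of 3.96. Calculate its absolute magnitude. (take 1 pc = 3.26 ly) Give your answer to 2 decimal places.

d = 7.99 ly / 3.26 = 2.451 pc
5 log₁₀(d/10 pc) = 5 log₁₀(2.451) − 5 = -3.053
M = m − 5 log₁₀(d/10) = 3.96 + 3.053 = 7.013

M ≈ 7.01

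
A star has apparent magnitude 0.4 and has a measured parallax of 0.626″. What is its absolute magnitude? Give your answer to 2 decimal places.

M ≈ 4.38

d = 1/p = 1/0.626″ = 1.597 pc
5 log₁₀(d/10 pc) = 5 log₁₀(1.597) − 5 = -3.983
M = m − 5 log₁₀(d/10) = 0.4 + 3.983 = 4.383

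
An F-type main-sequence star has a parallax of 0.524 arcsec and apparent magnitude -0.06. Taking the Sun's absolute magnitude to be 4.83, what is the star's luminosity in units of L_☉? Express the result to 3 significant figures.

d = 1/p = 1/0.524″ = 1.908 pc
M = m − 5 log₁₀ d + 5 = -0.06 − 5·0.2807 + 5 = 3.537
M − M_☉ = 3.537 − 4.83 = -1.293
L/L_☉ = 10^(−0.4 × -1.293) = 3.291

L/L_☉ ≈ 3.29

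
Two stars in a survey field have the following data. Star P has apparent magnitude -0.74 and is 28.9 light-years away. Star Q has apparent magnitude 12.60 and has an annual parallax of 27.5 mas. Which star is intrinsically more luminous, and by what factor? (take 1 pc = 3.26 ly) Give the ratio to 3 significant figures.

Star P: d = 28.9 ly / 3.26 = 8.865 pc
Star P: M = m − 5 log₁₀ d + 5 = -0.74 − 5·0.9477 + 5 = -0.478
Star Q: p = 27.5 mas = 0.0275″ → d = 1/p = 36.36 pc
Star Q: M = m − 5 log₁₀ d + 5 = 12.60 − 5·1.5607 + 5 = 9.797
ΔM = M_P − M_Q = -0.478 − (9.797) = -10.275; smaller M is more luminous → Star P.
L ratio = 10^(0.4 |ΔM|) = 10^4.110 = 12880

Star P is more luminous, by a factor of 12900.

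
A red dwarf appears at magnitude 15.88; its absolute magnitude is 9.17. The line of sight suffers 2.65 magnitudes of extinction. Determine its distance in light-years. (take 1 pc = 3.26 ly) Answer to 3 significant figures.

m − M = 5 log₁₀(d/10 pc) + A  ⇒  15.88 − (9.17) − 2.65 = 5 log₁₀(d/10)
4.060 = 5 log₁₀(d/10)
log₁₀ d = (m − M − A)/5 + 1 = 1.8120
d = 10^1.8120 = 64.86 pc
= 211.5 ly

d ≈ 211 ly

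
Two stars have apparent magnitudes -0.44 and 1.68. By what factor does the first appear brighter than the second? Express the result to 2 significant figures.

7.0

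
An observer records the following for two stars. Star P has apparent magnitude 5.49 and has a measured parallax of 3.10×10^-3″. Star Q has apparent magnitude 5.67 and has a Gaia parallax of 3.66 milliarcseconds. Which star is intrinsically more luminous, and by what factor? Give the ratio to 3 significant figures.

Star P: d = 1/p = 1/3.10×10^-3″ = 322.6 pc
Star P: M = m − 5 log₁₀ d + 5 = 5.49 − 5·2.5086 + 5 = -2.053
Star Q: p = 3.66 mas = 3.66×10^-3″ → d = 1/p = 273.2 pc
Star Q: M = m − 5 log₁₀ d + 5 = 5.67 − 5·2.4365 + 5 = -1.513
ΔM = M_P − M_Q = -2.053 − (-1.513) = -0.541; smaller M is more luminous → Star P.
L ratio = 10^(0.4 |ΔM|) = 10^0.216 = 1.645

Star P is more luminous, by a factor of 1.65.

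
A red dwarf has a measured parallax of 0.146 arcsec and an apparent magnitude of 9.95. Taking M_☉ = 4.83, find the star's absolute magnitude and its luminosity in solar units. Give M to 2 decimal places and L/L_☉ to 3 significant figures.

M ≈ 10.77; L/L_☉ ≈ 4.20×10^-3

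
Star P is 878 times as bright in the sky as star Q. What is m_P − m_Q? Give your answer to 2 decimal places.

m_P − m_Q ≈ -7.36

Pogson: Δm = −2.5 log₁₀(ratio) = −2.5 log₁₀(878) = −2.5 × 2.9435 = -7.359
Star P is brighter, so it has the smaller magnitude: the difference is negative.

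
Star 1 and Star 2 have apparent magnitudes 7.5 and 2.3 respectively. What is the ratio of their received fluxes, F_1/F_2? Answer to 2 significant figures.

Magnitude difference = 5.2
Flux ratio = 10^(−0.4 Δm) = 10^(−0.4 × 5.2) = 10^-2.080 = 8.318×10^-3

F_1/F_2 ≈ 8.3×10^-3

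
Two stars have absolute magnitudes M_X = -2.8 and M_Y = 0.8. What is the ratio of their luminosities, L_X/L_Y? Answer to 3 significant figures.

ΔM = M_X − M_Y = -3.6
L_X/L_Y = 10^(−0.4 ΔM) = 10^1.440 = 27.54

L_X/L_Y ≈ 27.5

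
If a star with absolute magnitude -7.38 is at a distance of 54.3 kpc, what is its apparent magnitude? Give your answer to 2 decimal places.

d = 54.3 kpc = 54300 pc
m = M + 5 log₁₀ d − 5 = -7.38 + 5·4.7348 − 5 = 11.294

m ≈ 11.29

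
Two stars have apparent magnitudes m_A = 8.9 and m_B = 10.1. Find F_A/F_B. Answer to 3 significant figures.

F_A/F_B ≈ 3.02

Magnitude difference = -1.2
Flux ratio = 10^(−0.4 Δm) = 10^(−0.4 × -1.2) = 10^0.480 = 3.020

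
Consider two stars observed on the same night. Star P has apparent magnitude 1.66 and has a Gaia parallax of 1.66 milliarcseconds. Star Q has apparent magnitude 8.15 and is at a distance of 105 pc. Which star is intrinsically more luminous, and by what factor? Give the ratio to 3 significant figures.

Star P: p = 1.66 mas = 1.66×10^-3″ → d = 1/p = 602.4 pc
Star P: M = m − 5 log₁₀ d + 5 = 1.66 − 5·2.7799 + 5 = -7.239
Star Q: M = m − 5 log₁₀ d + 5 = 8.15 − 5·2.0212 + 5 = 3.044
ΔM = M_P − M_Q = -7.239 − (3.044) = -10.284; smaller M is more luminous → Star P.
L ratio = 10^(0.4 |ΔM|) = 10^4.113 = 12980

Star P is more luminous, by a factor of 13000.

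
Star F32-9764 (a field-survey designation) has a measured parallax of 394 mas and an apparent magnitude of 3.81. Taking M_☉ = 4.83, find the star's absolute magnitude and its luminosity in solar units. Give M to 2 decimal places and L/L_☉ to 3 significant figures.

M ≈ 6.79; L/L_☉ ≈ 0.165

d = 1/p = 1000/394 mas = 2.538 pc
M = m − 5 log₁₀ d + 5 = 3.81 − 5·0.4045 + 5 = 6.787
M − M_☉ = 6.787 − 4.83 = 1.957
L/L_☉ = 10^(−0.4 × 1.957) = 0.1648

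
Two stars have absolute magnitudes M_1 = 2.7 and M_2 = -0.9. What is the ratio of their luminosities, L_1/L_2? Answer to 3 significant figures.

L_1/L_2 ≈ 0.0363

ΔM = M_1 − M_2 = 3.6
L_1/L_2 = 10^(−0.4 ΔM) = 10^-1.440 = 0.03631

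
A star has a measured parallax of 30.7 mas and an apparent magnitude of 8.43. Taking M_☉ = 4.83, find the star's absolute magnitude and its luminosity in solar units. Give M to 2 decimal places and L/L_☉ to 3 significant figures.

M ≈ 5.87; L/L_☉ ≈ 0.385

d = 1/p = 1000/30.7 mas = 32.57 pc
M = m − 5 log₁₀ d + 5 = 8.43 − 5·1.5129 + 5 = 5.866
M − M_☉ = 5.866 − 4.83 = 1.036
L/L_☉ = 10^(−0.4 × 1.036) = 0.3852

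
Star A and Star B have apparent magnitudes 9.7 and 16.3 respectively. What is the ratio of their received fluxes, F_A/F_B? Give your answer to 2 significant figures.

F_A/F_B ≈ 440

Magnitude difference = -6.6
Flux ratio = 10^(−0.4 Δm) = 10^(−0.4 × -6.6) = 10^2.640 = 436.5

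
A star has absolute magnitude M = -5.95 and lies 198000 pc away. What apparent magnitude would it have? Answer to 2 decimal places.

m = M + 5 log₁₀ d − 5 = -5.95 + 5·5.2967 − 5 = 15.533

m ≈ 15.53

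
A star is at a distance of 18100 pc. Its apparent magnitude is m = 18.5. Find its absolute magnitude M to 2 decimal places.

M ≈ 2.21

5 log₁₀(d/10 pc) = 5 log₁₀(18100) − 5 = 16.288
M = m − 5 log₁₀(d/10) = 18.5 − 16.288 = 2.212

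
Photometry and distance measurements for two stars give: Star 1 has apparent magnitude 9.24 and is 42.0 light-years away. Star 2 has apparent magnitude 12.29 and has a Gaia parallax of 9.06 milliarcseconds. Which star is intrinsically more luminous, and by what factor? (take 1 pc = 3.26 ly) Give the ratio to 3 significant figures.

Star 2 is more luminous, by a factor of 4.42.

Star 1: d = 42.0 ly / 3.26 = 12.88 pc
Star 1: M = m − 5 log₁₀ d + 5 = 9.24 − 5·1.1100 + 5 = 8.690
Star 2: p = 9.06 mas = 9.06×10^-3″ → d = 1/p = 110.4 pc
Star 2: M = m − 5 log₁₀ d + 5 = 12.29 − 5·2.0429 + 5 = 7.076
ΔM = M_1 − M_2 = 8.690 − (7.076) = 1.614; smaller M is more luminous → Star 2.
L ratio = 10^(0.4 |ΔM|) = 10^0.646 = 4.423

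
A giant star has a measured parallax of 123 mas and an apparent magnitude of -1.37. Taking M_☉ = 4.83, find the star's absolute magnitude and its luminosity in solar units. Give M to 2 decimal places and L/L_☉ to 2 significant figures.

d = 1/p = 1000/123 mas = 8.130 pc
M = m − 5 log₁₀ d + 5 = -1.37 − 5·0.9101 + 5 = -0.920
M − M_☉ = -0.920 − 4.83 = -5.750
L/L_☉ = 10^(−0.4 × -5.750) = 199.6

M ≈ -0.92; L/L_☉ ≈ 200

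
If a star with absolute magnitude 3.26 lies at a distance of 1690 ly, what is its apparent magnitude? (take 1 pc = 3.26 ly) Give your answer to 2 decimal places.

m ≈ 11.83

d = 1690 ly / 3.26 = 518.4 pc
m = M + 5 log₁₀ d − 5 = 3.26 + 5·2.7147 − 5 = 11.833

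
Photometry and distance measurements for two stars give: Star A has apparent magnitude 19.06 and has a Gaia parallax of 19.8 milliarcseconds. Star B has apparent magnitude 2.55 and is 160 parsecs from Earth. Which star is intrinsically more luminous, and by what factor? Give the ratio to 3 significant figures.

Star A: p = 19.8 mas = 0.0198″ → d = 1/p = 50.51 pc
Star A: M = m − 5 log₁₀ d + 5 = 19.06 − 5·1.7033 + 5 = 15.543
Star B: M = m − 5 log₁₀ d + 5 = 2.55 − 5·2.2041 + 5 = -3.471
ΔM = M_A − M_B = 15.543 − (-3.471) = 19.014; smaller M is more luminous → Star B.
L ratio = 10^(0.4 |ΔM|) = 10^7.606 = 4.032×10^7

Star B is more luminous, by a factor of 4.03×10^7.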